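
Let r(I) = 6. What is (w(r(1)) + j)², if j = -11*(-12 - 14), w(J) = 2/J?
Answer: 737881/9 ≈ 81987.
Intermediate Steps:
j = 286 (j = -11*(-26) = 286)
(w(r(1)) + j)² = (2/6 + 286)² = (2*(⅙) + 286)² = (⅓ + 286)² = (859/3)² = 737881/9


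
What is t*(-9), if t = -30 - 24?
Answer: 486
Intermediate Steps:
t = -54
t*(-9) = -54*(-9) = 486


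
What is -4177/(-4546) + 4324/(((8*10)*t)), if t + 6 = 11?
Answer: 2665963/227300 ≈ 11.729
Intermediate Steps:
t = 5 (t = -6 + 11 = 5)
-4177/(-4546) + 4324/(((8*10)*t)) = -4177/(-4546) + 4324/(((8*10)*5)) = -4177*(-1/4546) + 4324/((80*5)) = 4177/4546 + 4324/400 = 4177/4546 + 4324*(1/400) = 4177/4546 + 1081/100 = 2665963/227300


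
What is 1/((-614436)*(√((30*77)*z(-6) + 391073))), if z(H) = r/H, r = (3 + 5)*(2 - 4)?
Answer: -√44137/81358085196 ≈ -2.5823e-9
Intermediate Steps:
r = -16 (r = 8*(-2) = -16)
z(H) = -16/H
1/((-614436)*(√((30*77)*z(-6) + 391073))) = 1/((-614436)*(√((30*77)*(-16/(-6)) + 391073))) = -1/(614436*√(2310*(-16*(-⅙)) + 391073)) = -1/(614436*√(2310*(8/3) + 391073)) = -1/(614436*√(6160 + 391073)) = -√44137/132411/614436 = -√44137/81358085196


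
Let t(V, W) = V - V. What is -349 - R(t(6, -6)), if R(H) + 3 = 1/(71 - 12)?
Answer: -20415/59 ≈ -346.02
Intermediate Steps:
t(V, W) = 0
R(H) = -176/59 (R(H) = -3 + 1/(71 - 12) = -3 + 1/59 = -176/59)
-349 - R(t(6, -6)) = -349 - 1*(-176/59) = -349 + 176/59 = -20415/59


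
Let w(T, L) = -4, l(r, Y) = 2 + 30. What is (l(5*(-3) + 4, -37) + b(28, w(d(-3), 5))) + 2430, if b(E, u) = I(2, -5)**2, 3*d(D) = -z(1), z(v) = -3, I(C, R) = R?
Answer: 2487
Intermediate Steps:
l(r, Y) = 32
d(D) = 1 (d(D) = (-1*(-3))/3 = (1/3)*3 = 1)
b(E, u) = 25 (b(E, u) = (-5)**2 = 25)
(l(5*(-3) + 4, -37) + b(28, w(d(-3), 5))) + 2430 = (32 + 25) + 2430 = 57 + 2430 = 2487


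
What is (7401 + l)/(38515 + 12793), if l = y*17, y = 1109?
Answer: 13127/25654 ≈ 0.51169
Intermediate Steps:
l = 18853 (l = 1109*17 = 18853)
(7401 + l)/(38515 + 12793) = (7401 + 18853)/(38515 + 12793) = 26254/51308 = 26254*(1/51308) = 13127/25654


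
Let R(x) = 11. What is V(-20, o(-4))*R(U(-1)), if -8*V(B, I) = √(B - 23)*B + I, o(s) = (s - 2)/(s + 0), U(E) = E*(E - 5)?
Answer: -33/16 + 55*I*√43/2 ≈ -2.0625 + 180.33*I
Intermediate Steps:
U(E) = E*(-5 + E)
o(s) = (-2 + s)/s
V(B, I) = -I/8 - B*√(-23 + B)/8 (V(B, I) = -(√(B - 23)*B + I)/8 = -(√(-23 + B)*B + I)/8 = -(B*√(-23 + B) + I)/8 = -(I + B*√(-23 + B))/8 = -I/8 - B*√(-23 + B)/8)
V(-20, o(-4))*R(U(-1)) = (-(-2 - 4)/(8*(-4)) - ⅛*(-20)*√(-23 - 20))*11 = (-(-1)*(-6)/32 - ⅛*(-20)*√(-43))*11 = (-⅛*3/2 - ⅛*(-20)*I*√43)*11 = (-3/16 + 5*I*√43/2)*11 = -33/16 + 55*I*√43/2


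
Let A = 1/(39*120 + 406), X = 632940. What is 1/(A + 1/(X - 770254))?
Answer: 174594751/33057 ≈ 5281.6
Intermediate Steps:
A = 1/5086 (A = 1/(4680 + 406) = 1/5086 ≈ 0.00019662)
1/(A + 1/(X - 770254)) = 1/(1/5086 + 1/(632940 - 770254)) = 1/(1/5086 + 1/(-137314)) = 1/(1/5086 - 1/137314) = 1/(33057/174594751) = 174594751/33057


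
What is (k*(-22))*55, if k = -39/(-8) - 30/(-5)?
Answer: -52635/4 ≈ -13159.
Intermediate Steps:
k = 87/8 (k = -39*(-1/8) - 30*(-1/5) = 39/8 + 6 = 87/8 ≈ 10.875)
(k*(-22))*55 = ((87/8)*(-22))*55 = -957/4*55 = -52635/4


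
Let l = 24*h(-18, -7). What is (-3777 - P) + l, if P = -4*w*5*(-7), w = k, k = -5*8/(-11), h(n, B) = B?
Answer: -48995/11 ≈ -4454.1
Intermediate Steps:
k = 40/11 (k = -40*(-1/11) = 40/11 ≈ 3.6364)
l = -168 (l = 24*(-7) = -168)
w = 40/11 ≈ 3.6364
P = 5600/11 (P = -160*5/11*(-7) = -4*200/11*(-7) = -800/11*(-7) = 5600/11 ≈ 509.09)
(-3777 - P) + l = (-3777 - 1*5600/11) - 168 = (-3777 - 5600/11) - 168 = -47147/11 - 168 = -48995/11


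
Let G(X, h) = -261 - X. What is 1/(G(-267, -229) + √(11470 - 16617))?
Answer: 6/5183 - I*√5147/5183 ≈ 0.0011576 - 0.013842*I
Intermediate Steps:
1/(G(-267, -229) + √(11470 - 16617)) = 1/((-261 - 1*(-267)) + √(11470 - 16617)) = 1/((-261 + 267) + √(-5147)) = 1/(6 + I*√5147)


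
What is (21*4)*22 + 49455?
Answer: 51303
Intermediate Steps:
(21*4)*22 + 49455 = 84*22 + 49455 = 1848 + 49455 = 51303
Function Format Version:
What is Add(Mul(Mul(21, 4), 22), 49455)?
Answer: 51303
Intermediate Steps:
Add(Mul(Mul(21, 4), 22), 49455) = Add(Mul(84, 22), 49455) = Add(1848, 49455) = 51303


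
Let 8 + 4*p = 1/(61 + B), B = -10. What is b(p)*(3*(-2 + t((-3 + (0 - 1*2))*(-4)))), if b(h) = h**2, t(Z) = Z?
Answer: 496947/2312 ≈ 214.94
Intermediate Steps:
p = -407/204 (p = -2 + 1/(4*(61 - 10)) = -2 + (1/4)/51 = -2 + (1/4)*(1/51) = -2 + 1/204 = -407/204 ≈ -1.9951)
b(p)*(3*(-2 + t((-3 + (0 - 1*2))*(-4)))) = (-407/204)**2*(3*(-2 + (-3 + (0 - 1*2))*(-4))) = 165649*(3*(-2 + (-3 + (0 - 2))*(-4)))/41616 = 165649*(3*(-2 + (-3 - 2)*(-4)))/41616 = 165649*(3*(-2 - 5*(-4)))/41616 = 165649*(3*(-2 + 20))/41616 = 165649*(3*18)/41616 = (165649/41616)*54 = 496947/2312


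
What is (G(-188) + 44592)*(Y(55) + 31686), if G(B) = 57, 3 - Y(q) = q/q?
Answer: 1414837512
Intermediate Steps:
Y(q) = 2 (Y(q) = 3 - q/q = 3 - 1*1 = 3 - 1 = 2)
(G(-188) + 44592)*(Y(55) + 31686) = (57 + 44592)*(2 + 31686) = 44649*31688 = 1414837512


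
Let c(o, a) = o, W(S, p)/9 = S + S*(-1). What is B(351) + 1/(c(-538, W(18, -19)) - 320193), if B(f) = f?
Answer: 112576580/320731 ≈ 351.00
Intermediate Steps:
W(S, p) = 0 (W(S, p) = 9*(S + S*(-1)) = 9*(S - S) = 9*0 = 0)
B(351) + 1/(c(-538, W(18, -19)) - 320193) = 351 + 1/(-538 - 320193) = 351 + 1/(-320731) = 351 - 1/320731 = 112576580/320731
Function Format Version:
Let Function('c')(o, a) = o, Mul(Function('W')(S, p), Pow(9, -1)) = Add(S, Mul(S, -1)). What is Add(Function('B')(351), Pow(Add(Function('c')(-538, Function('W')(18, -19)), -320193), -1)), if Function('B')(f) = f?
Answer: Rational(112576580, 320731) ≈ 351.00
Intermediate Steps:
Function('W')(S, p) = 0 (Function('W')(S, p) = Mul(9, Add(S, Mul(S, -1))) = Mul(9, Add(S, Mul(-1, S))) = Mul(9, 0) = 0)
Add(Function('B')(351), Pow(Add(Function('c')(-538, Function('W')(18, -19)), -320193), -1)) = Add(351, Pow(Add(-538, -320193), -1)) = Add(351, Pow(-320731, -1)) = Add(351, Rational(-1, 320731)) = Rational(112576580, 320731)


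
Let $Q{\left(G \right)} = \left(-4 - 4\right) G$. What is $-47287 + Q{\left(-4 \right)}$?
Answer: $-47255$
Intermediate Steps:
$Q{\left(G \right)} = - 8 G$
$-47287 + Q{\left(-4 \right)} = -47287 - -32 = -47287 + 32 = -47255$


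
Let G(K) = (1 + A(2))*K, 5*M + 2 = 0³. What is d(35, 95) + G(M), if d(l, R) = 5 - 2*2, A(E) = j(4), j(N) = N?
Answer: -1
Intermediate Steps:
A(E) = 4
d(l, R) = 1 (d(l, R) = 5 - 4 = 1)
M = -⅖ (M = -⅖ + (⅕)*0³ = -⅖ + (⅕)*0 = -⅖ + 0 = -⅖ ≈ -0.40000)
G(K) = 5*K (G(K) = (1 + 4)*K = 5*K)
d(35, 95) + G(M) = 1 + 5*(-⅖) = 1 - 2 = -1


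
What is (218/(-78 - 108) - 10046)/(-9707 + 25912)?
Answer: -934387/1507065 ≈ -0.62000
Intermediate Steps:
(218/(-78 - 108) - 10046)/(-9707 + 25912) = (218/(-186) - 10046)/16205 = (-1/186*218 - 10046)*(1/16205) = (-109/93 - 10046)*(1/16205) = -934387/93*1/16205 = -934387/1507065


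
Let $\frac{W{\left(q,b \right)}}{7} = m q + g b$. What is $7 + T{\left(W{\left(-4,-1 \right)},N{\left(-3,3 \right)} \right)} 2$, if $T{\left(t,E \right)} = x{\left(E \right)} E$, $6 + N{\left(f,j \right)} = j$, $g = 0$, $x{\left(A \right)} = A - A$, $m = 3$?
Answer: $7$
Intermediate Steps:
$x{\left(A \right)} = 0$
$W{\left(q,b \right)} = 21 q$ ($W{\left(q,b \right)} = 7 \left(3 q + 0 b\right) = 7 \left(3 q + 0\right) = 7 \cdot 3 q = 21 q$)
$N{\left(f,j \right)} = -6 + j$
$T{\left(t,E \right)} = 0$ ($T{\left(t,E \right)} = 0 E = 0$)
$7 + T{\left(W{\left(-4,-1 \right)},N{\left(-3,3 \right)} \right)} 2 = 7 + 0 \cdot 2 = 7 + 0 = 7$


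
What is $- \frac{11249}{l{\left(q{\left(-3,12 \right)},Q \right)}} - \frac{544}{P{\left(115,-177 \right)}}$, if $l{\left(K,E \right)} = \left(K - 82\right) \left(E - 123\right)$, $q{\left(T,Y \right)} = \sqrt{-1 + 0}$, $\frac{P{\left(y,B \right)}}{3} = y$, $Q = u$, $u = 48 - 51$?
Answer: $- \frac{3710441}{1392075} - \frac{1607 i}{121050} \approx -2.6654 - 0.013276 i$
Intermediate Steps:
$u = -3$
$Q = -3$
$P{\left(y,B \right)} = 3 y$
$q{\left(T,Y \right)} = i$ ($q{\left(T,Y \right)} = \sqrt{-1} = i$)
$l{\left(K,E \right)} = \left(-123 + E\right) \left(-82 + K\right)$ ($l{\left(K,E \right)} = \left(-82 + K\right) \left(-123 + E\right) = \left(-123 + E\right) \left(-82 + K\right)$)
$- \frac{11249}{l{\left(q{\left(-3,12 \right)},Q \right)}} - \frac{544}{P{\left(115,-177 \right)}} = - \frac{11249}{10086 - 123 i - -246 - 3 i} - \frac{544}{3 \cdot 115} = - \frac{11249}{10086 - 123 i + 246 - 3 i} - \frac{544}{345} = - \frac{11249}{10332 - 126 i} - \frac{544}{345} = - 11249 \frac{10332 + 126 i}{106766100} - \frac{544}{345} = - \frac{1607 \left(10332 + 126 i\right)}{15252300} - \frac{544}{345} = - \frac{544}{345} - \frac{1607 \left(10332 + 126 i\right)}{15252300}$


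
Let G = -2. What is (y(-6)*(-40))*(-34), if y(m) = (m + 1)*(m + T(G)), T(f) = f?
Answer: 54400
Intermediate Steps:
y(m) = (1 + m)*(-2 + m) (y(m) = (m + 1)*(m - 2) = (1 + m)*(-2 + m))
(y(-6)*(-40))*(-34) = ((-2 + (-6)² - 1*(-6))*(-40))*(-34) = ((-2 + 36 + 6)*(-40))*(-34) = (40*(-40))*(-34) = -1600*(-34) = 54400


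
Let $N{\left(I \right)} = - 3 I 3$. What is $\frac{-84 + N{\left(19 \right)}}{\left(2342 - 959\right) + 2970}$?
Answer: $- \frac{85}{1451} \approx -0.05858$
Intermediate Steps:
$N{\left(I \right)} = - 9 I$
$\frac{-84 + N{\left(19 \right)}}{\left(2342 - 959\right) + 2970} = \frac{-84 - 171}{\left(2342 - 959\right) + 2970} = - \frac{255}{1383 + 2970} = - \frac{255}{4353} = \left(-255\right) \frac{1}{4353} = - \frac{85}{1451}$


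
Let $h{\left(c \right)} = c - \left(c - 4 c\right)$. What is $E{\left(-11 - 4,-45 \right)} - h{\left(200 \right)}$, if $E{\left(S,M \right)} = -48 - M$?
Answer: $-803$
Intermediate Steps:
$h{\left(c \right)} = 4 c$ ($h{\left(c \right)} = c - - 3 c = c + 3 c = 4 c$)
$E{\left(-11 - 4,-45 \right)} - h{\left(200 \right)} = \left(-48 - -45\right) - 4 \cdot 200 = \left(-48 + 45\right) - 800 = -3 - 800 = -803$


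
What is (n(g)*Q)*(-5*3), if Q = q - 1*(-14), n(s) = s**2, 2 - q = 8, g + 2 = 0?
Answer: -480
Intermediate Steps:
g = -2 (g = -2 + 0 = -2)
q = -6 (q = 2 - 1*8 = 2 - 8 = -6)
Q = 8 (Q = -6 - 1*(-14) = -6 + 14 = 8)
(n(g)*Q)*(-5*3) = ((-2)**2*8)*(-5*3) = (4*8)*(-15) = 32*(-15) = -480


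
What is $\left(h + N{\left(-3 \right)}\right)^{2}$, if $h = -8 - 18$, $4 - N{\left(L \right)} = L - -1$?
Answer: $400$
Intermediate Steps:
$N{\left(L \right)} = 3 - L$ ($N{\left(L \right)} = 4 - \left(L - -1\right) = 4 - \left(L + 1\right) = 4 - \left(1 + L\right) = 3 - L$)
$h = -26$ ($h = -8 - 18 = -26$)
$\left(h + N{\left(-3 \right)}\right)^{2} = \left(-26 + \left(3 - -3\right)\right)^{2} = \left(-26 + \left(3 + 3\right)\right)^{2} = \left(-26 + 6\right)^{2} = \left(-20\right)^{2} = 400$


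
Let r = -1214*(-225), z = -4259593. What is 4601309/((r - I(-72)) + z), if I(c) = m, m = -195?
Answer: -4601309/3986248 ≈ -1.1543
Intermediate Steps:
I(c) = -195
r = 273150
4601309/((r - I(-72)) + z) = 4601309/((273150 - 1*(-195)) - 4259593) = 4601309/((273150 + 195) - 4259593) = 4601309/(273345 - 4259593) = 4601309/(-3986248) = 4601309*(-1/3986248) = -4601309/3986248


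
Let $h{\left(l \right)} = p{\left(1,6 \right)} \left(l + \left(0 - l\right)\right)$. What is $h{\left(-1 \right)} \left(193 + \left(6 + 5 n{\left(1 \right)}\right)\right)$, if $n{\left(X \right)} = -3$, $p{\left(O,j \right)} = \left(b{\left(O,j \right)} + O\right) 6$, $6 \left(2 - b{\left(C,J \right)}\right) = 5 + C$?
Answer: $0$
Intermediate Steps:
$b{\left(C,J \right)} = \frac{7}{6} - \frac{C}{6}$ ($b{\left(C,J \right)} = 2 - \frac{5 + C}{6} = 2 - \left(\frac{5}{6} + \frac{C}{6}\right) = \frac{7}{6} - \frac{C}{6}$)
$p{\left(O,j \right)} = 7 + 5 O$ ($p{\left(O,j \right)} = \left(\left(\frac{7}{6} - \frac{O}{6}\right) + O\right) 6 = \left(\frac{7}{6} + \frac{5 O}{6}\right) 6 = 7 + 5 O$)
$h{\left(l \right)} = 0$ ($h{\left(l \right)} = \left(7 + 5 \cdot 1\right) \left(l + \left(0 - l\right)\right) = \left(7 + 5\right) \left(l - l\right) = 12 \cdot 0 = 0$)
$h{\left(-1 \right)} \left(193 + \left(6 + 5 n{\left(1 \right)}\right)\right) = 0 \left(193 + \left(6 + 5 \left(-3\right)\right)\right) = 0 \left(193 + \left(6 - 15\right)\right) = 0 \left(193 - 9\right) = 0 \cdot 184 = 0$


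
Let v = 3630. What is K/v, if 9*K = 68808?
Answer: 11468/5445 ≈ 2.1062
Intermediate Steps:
K = 22936/3 (K = (1/9)*68808 = 22936/3 ≈ 7645.3)
K/v = (22936/3)/3630 = (22936/3)*(1/3630) = 11468/5445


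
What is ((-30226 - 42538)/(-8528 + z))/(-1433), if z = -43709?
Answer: -72764/74855621 ≈ -0.00097206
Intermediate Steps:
((-30226 - 42538)/(-8528 + z))/(-1433) = ((-30226 - 42538)/(-8528 - 43709))/(-1433) = -72764/(-52237)*(-1/1433) = -72764*(-1/52237)*(-1/1433) = (72764/52237)*(-1/1433) = -72764/74855621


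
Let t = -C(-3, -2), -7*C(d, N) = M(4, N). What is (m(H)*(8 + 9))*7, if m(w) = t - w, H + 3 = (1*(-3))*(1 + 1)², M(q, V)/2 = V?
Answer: 1717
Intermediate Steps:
M(q, V) = 2*V
C(d, N) = -2*N/7
H = -15 (H = -3 + (1*(-3))*(1 + 1)² = -3 - 3*2² = -3 - 3*4 = -3 - 12 = -15)
t = -4/7 (t = -(-2)*(-2)/7 = -1*4/7 = -4/7 ≈ -0.57143)
m(w) = -4/7 - w
(m(H)*(8 + 9))*7 = ((-4/7 - 1*(-15))*(8 + 9))*7 = ((-4/7 + 15)*17)*7 = ((101/7)*17)*7 = (1717/7)*7 = 1717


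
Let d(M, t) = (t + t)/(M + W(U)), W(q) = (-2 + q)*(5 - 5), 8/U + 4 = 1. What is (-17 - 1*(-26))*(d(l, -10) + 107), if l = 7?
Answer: 6561/7 ≈ 937.29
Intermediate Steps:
U = -8/3 (U = 8/(-4 + 1) = 8/(-3) = 8*(-1/3) = -8/3 ≈ -2.6667)
W(q) = 0 (W(q) = (-2 + q)*0 = 0)
d(M, t) = 2*t/M (d(M, t) = (t + t)/(M + 0) = (2*t)/M = 2*t/M)
(-17 - 1*(-26))*(d(l, -10) + 107) = (-17 - 1*(-26))*(2*(-10)/7 + 107) = (-17 + 26)*(2*(-10)*(1/7) + 107) = 9*(-20/7 + 107) = 9*(729/7) = 6561/7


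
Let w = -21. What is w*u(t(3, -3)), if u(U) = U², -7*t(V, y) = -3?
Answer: -27/7 ≈ -3.8571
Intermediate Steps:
t(V, y) = 3/7 (t(V, y) = -⅐*(-3) = 3/7)
w*u(t(3, -3)) = -21*(3/7)² = -21*9/49 = -27/7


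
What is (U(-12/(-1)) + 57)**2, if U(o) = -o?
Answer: 2025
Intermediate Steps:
(U(-12/(-1)) + 57)**2 = (-(-12)/(-1) + 57)**2 = (-(-12)*(-1) + 57)**2 = (-1*12 + 57)**2 = (-12 + 57)**2 = 45**2 = 2025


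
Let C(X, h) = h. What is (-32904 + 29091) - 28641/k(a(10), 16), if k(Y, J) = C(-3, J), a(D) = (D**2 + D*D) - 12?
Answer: -89649/16 ≈ -5603.1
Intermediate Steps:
a(D) = -12 + 2*D**2 (a(D) = (D**2 + D**2) - 12 = 2*D**2 - 12 = -12 + 2*D**2)
k(Y, J) = J
(-32904 + 29091) - 28641/k(a(10), 16) = (-32904 + 29091) - 28641/16 = -3813 - 28641*1/16 = -3813 - 28641/16 = -89649/16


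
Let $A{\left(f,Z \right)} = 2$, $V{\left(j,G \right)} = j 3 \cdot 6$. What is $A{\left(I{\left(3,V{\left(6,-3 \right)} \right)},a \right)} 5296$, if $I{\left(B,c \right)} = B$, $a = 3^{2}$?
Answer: $10592$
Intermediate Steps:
$a = 9$
$V{\left(j,G \right)} = 18 j$ ($V{\left(j,G \right)} = 3 j 6 = 18 j$)
$A{\left(I{\left(3,V{\left(6,-3 \right)} \right)},a \right)} 5296 = 2 \cdot 5296 = 10592$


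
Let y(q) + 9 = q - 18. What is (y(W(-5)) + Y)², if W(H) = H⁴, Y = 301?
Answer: 808201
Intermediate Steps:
y(q) = -27 + q (y(q) = -9 + (q - 18) = -9 + (-18 + q) = -27 + q)
(y(W(-5)) + Y)² = ((-27 + (-5)⁴) + 301)² = ((-27 + 625) + 301)² = (598 + 301)² = 899² = 808201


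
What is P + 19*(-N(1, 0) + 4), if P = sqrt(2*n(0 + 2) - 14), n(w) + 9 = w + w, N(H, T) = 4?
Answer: 2*I*sqrt(6) ≈ 4.899*I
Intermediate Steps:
n(w) = -9 + 2*w (n(w) = -9 + (w + w) = -9 + 2*w)
P = 2*I*sqrt(6) (P = sqrt(2*(-9 + 2*(0 + 2)) - 14) = sqrt(2*(-9 + 2*2) - 14) = sqrt(2*(-9 + 4) - 14) = sqrt(2*(-5) - 14) = sqrt(-10 - 14) = sqrt(-24) = 2*I*sqrt(6) ≈ 4.899*I)
P + 19*(-N(1, 0) + 4) = 2*I*sqrt(6) + 19*(-1*4 + 4) = 2*I*sqrt(6) + 19*(-4 + 4) = 2*I*sqrt(6) + 19*0 = 2*I*sqrt(6) + 0 = 2*I*sqrt(6)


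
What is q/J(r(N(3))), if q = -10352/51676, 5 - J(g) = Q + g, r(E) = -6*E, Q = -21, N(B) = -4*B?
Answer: 1294/297137 ≈ 0.0043549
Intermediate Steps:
J(g) = 26 - g (J(g) = 5 - (-21 + g) = 5 + (21 - g) = 26 - g)
q = -2588/12919 (q = -10352*1/51676 = -2588/12919 ≈ -0.20033)
q/J(r(N(3))) = -2588/(12919*(26 - (-6)*(-4*3))) = -2588/(12919*(26 - (-6)*(-12))) = -2588/(12919*(26 - 1*72)) = -2588/(12919*(26 - 72)) = -2588/12919/(-46) = -2588/12919*(-1/46) = 1294/297137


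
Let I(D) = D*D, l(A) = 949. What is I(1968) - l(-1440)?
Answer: 3872075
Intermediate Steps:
I(D) = D²
I(1968) - l(-1440) = 1968² - 1*949 = 3873024 - 949 = 3872075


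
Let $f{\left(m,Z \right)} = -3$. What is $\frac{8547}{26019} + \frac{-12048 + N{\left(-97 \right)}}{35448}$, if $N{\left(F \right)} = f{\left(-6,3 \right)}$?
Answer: $- \frac{23993}{2091432} \approx -0.011472$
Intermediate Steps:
$N{\left(F \right)} = -3$
$\frac{8547}{26019} + \frac{-12048 + N{\left(-97 \right)}}{35448} = \frac{8547}{26019} + \frac{-12048 - 3}{35448} = 8547 \cdot \frac{1}{26019} - \frac{4017}{11816} = \frac{407}{1239} - \frac{4017}{11816} = - \frac{23993}{2091432}$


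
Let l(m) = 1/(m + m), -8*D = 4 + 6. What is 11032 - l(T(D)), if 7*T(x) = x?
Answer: 55174/5 ≈ 11035.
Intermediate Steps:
D = -5/4 (D = -(4 + 6)/8 = -⅛*10 = -5/4 ≈ -1.2500)
T(x) = x/7
l(m) = 1/(2*m)
11032 - l(T(D)) = 11032 - 1/(2*((⅐)*(-5/4))) = 11032 - 1/(2*(-5/28)) = 11032 - (-28)/(2*5) = 11032 - 1*(-14/5) = 11032 + 14/5 = 55174/5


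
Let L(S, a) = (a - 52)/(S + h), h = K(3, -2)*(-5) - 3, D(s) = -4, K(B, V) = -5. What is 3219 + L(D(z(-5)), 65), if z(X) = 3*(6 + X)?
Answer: 57955/18 ≈ 3219.7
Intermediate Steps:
z(X) = 18 + 3*X
h = 22 (h = -5*(-5) - 3 = 25 - 3 = 22)
L(S, a) = (-52 + a)/(22 + S) (L(S, a) = (a - 52)/(S + 22) = (-52 + a)/(22 + S))
3219 + L(D(z(-5)), 65) = 3219 + (-52 + 65)/(22 - 4) = 3219 + 13/18 = 57955/18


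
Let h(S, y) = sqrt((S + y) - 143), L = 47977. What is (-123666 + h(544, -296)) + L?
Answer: -75689 + sqrt(105) ≈ -75679.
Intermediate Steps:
h(S, y) = sqrt(-143 + S + y)
(-123666 + h(544, -296)) + L = (-123666 + sqrt(-143 + 544 - 296)) + 47977 = (-123666 + sqrt(105)) + 47977 = -75689 + sqrt(105)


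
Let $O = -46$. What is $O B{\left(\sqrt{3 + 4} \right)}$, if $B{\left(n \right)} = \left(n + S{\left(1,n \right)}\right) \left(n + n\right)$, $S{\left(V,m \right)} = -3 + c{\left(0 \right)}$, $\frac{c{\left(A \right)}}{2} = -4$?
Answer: $-644 + 1012 \sqrt{7} \approx 2033.5$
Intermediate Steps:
$c{\left(A \right)} = -8$ ($c{\left(A \right)} = 2 \left(-4\right) = -8$)
$S{\left(V,m \right)} = -11$ ($S{\left(V,m \right)} = -3 - 8 = -11$)
$B{\left(n \right)} = 2 n \left(-11 + n\right)$ ($B{\left(n \right)} = \left(n - 11\right) \left(n + n\right) = \left(-11 + n\right) 2 n = 2 n \left(-11 + n\right)$)
$O B{\left(\sqrt{3 + 4} \right)} = - 46 \cdot 2 \sqrt{3 + 4} \left(-11 + \sqrt{3 + 4}\right) = - 46 \cdot 2 \sqrt{7} \left(-11 + \sqrt{7}\right) = - 92 \sqrt{7} \left(-11 + \sqrt{7}\right)$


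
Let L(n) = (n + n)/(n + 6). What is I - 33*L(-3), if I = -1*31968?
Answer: -31902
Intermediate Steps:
I = -31968
L(n) = 2*n/(6 + n) (L(n) = (2*n)/(6 + n) = 2*n/(6 + n))
I - 33*L(-3) = -31968 - 66*(-3)/(6 - 3) = -31968 - 66*(-3)/3 = -31968 - 33*(-2) = -31968 + 66 = -31902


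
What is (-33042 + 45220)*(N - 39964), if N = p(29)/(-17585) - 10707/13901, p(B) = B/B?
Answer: -118971162925471608/244449085 ≈ -4.8669e+8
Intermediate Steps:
p(B) = 1
N = -188296496/244449085 (N = 1/(-17585) - 10707/13901 = 1*(-1/17585) - 10707*1/13901 = -1/17585 - 10707/13901 = -188296496/244449085 ≈ -0.77029)
(-33042 + 45220)*(N - 39964) = (-33042 + 45220)*(-188296496/244449085 - 39964) = 12178*(-9769351529436/244449085) = -118971162925471608/244449085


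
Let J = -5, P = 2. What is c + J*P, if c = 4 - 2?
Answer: -8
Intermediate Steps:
c = 2
c + J*P = 2 - 5*2 = 2 - 10 = -8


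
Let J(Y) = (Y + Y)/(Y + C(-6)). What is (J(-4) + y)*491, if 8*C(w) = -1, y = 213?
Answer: 3482663/33 ≈ 1.0554e+5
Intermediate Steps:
C(w) = -1/8 (C(w) = (1/8)*(-1) = -1/8)
J(Y) = 2*Y/(-1/8 + Y) (J(Y) = (Y + Y)/(Y - 1/8) = (2*Y)/(-1/8 + Y) = 2*Y/(-1/8 + Y))
(J(-4) + y)*491 = (16*(-4)/(-1 + 8*(-4)) + 213)*491 = (16*(-4)/(-1 - 32) + 213)*491 = (16*(-4)/(-33) + 213)*491 = (16*(-4)*(-1/33) + 213)*491 = (64/33 + 213)*491 = (7093/33)*491 = 3482663/33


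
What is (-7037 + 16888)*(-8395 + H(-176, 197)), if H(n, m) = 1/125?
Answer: -10337383274/125 ≈ -8.2699e+7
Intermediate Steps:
H(n, m) = 1/125
(-7037 + 16888)*(-8395 + H(-176, 197)) = (-7037 + 16888)*(-8395 + 1/125) = 9851*(-1049374/125) = -10337383274/125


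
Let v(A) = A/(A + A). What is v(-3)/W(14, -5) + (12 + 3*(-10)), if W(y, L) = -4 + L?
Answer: -325/18 ≈ -18.056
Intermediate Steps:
v(A) = 1/2 (v(A) = A/((2*A)) = (1/(2*A))*A = 1/2)
v(-3)/W(14, -5) + (12 + 3*(-10)) = 1/(2*(-4 - 5)) + (12 + 3*(-10)) = (1/2)/(-9) + (12 - 30) = (1/2)*(-1/9) - 18 = -1/18 - 18 = -325/18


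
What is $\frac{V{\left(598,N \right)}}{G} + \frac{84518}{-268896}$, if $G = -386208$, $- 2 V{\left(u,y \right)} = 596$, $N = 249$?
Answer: $- \frac{71137}{226881} \approx -0.31354$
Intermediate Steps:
$V{\left(u,y \right)} = -298$ ($V{\left(u,y \right)} = \left(- \frac{1}{2}\right) 596 = -298$)
$\frac{V{\left(598,N \right)}}{G} + \frac{84518}{-268896} = - \frac{298}{-386208} + \frac{84518}{-268896} = \left(-298\right) \left(- \frac{1}{386208}\right) + 84518 \left(- \frac{1}{268896}\right) = \frac{1}{1296} - \frac{42259}{134448} = - \frac{71137}{226881}$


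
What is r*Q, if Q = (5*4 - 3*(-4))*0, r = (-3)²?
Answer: 0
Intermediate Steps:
r = 9
Q = 0 (Q = (20 + 12)*0 = 32*0 = 0)
r*Q = 9*0 = 0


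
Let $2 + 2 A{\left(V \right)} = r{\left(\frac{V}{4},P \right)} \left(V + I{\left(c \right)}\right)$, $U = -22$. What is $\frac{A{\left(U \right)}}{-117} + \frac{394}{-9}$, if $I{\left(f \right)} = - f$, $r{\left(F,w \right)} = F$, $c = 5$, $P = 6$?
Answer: $- \frac{2309}{52} \approx -44.404$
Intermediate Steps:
$A{\left(V \right)} = -1 + \frac{V \left(-5 + V\right)}{8}$ ($A{\left(V \right)} = -1 + \frac{\frac{V}{4} \left(V - 5\right)}{2} = -1 + \frac{V \frac{1}{4} \left(V - 5\right)}{2} = -1 + \frac{\frac{V}{4} \left(-5 + V\right)}{2} = -1 + \frac{\frac{1}{4} V \left(-5 + V\right)}{2} = -1 + \frac{V \left(-5 + V\right)}{8}$)
$\frac{A{\left(U \right)}}{-117} + \frac{394}{-9} = \frac{-1 - - \frac{55}{4} + \frac{\left(-22\right)^{2}}{8}}{-117} + \frac{394}{-9} = \left(-1 + \frac{55}{4} + \frac{1}{8} \cdot 484\right) \left(- \frac{1}{117}\right) + 394 \left(- \frac{1}{9}\right) = \left(-1 + \frac{55}{4} + \frac{121}{2}\right) \left(- \frac{1}{117}\right) - \frac{394}{9} = \frac{293}{4} \left(- \frac{1}{117}\right) - \frac{394}{9} = - \frac{293}{468} - \frac{394}{9} = - \frac{2309}{52}$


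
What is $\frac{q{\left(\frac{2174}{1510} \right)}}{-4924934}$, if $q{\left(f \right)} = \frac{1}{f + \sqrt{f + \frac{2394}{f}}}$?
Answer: $\frac{892084595}{5072242744658664428} - \frac{755 \sqrt{1120909151252015}}{5072242744658664428} \approx -4.8076 \cdot 10^{-9}$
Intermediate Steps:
$\frac{q{\left(\frac{2174}{1510} \right)}}{-4924934} = \frac{1}{\left(\frac{2174}{1510} + \sqrt{\frac{2174}{1510} + \frac{2394}{2174 \cdot \frac{1}{1510}}}\right) \left(-4924934\right)} = \frac{1}{2174 \cdot \frac{1}{1510} + \sqrt{2174 \cdot \frac{1}{1510} + \frac{2394}{2174 \cdot \frac{1}{1510}}}} \left(- \frac{1}{4924934}\right) = \frac{1}{\frac{1087}{755} + \sqrt{\frac{1087}{755} + \frac{2394}{\frac{1087}{755}}}} \left(- \frac{1}{4924934}\right) = \frac{1}{\frac{1087}{755} + \sqrt{\frac{1087}{755} + 2394 \cdot \frac{755}{1087}}} \left(- \frac{1}{4924934}\right) = \frac{1}{\frac{1087}{755} + \sqrt{\frac{1087}{755} + \frac{1807470}{1087}}} \left(- \frac{1}{4924934}\right) = \frac{1}{\frac{1087}{755} + \sqrt{\frac{1365821419}{820685}}} \left(- \frac{1}{4924934}\right) = \frac{1}{\frac{1087}{755} + \frac{\sqrt{1120909151252015}}{820685}} \left(- \frac{1}{4924934}\right) = - \frac{1}{4924934 \left(\frac{1087}{755} + \frac{\sqrt{1120909151252015}}{820685}\right)}$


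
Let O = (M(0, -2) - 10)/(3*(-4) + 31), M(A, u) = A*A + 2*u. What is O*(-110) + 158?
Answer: 4542/19 ≈ 239.05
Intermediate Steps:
M(A, u) = A**2 + 2*u
O = -14/19 (O = ((0**2 + 2*(-2)) - 10)/(3*(-4) + 31) = ((0 - 4) - 10)/(-12 + 31) = (-4 - 10)/19 = -14*1/19 = -14/19 ≈ -0.73684)
O*(-110) + 158 = -14/19*(-110) + 158 = 1540/19 + 158 = 4542/19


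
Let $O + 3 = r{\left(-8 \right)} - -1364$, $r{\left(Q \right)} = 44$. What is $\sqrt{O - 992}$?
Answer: $\sqrt{413} \approx 20.322$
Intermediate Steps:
$O = 1405$ ($O = -3 + \left(44 - -1364\right) = -3 + \left(44 + 1364\right) = -3 + 1408 = 1405$)
$\sqrt{O - 992} = \sqrt{1405 - 992} = \sqrt{413}$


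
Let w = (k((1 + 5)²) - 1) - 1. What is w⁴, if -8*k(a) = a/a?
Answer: 83521/4096 ≈ 20.391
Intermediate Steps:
k(a) = -⅛ (k(a) = -a/(8*a) = -⅛*1 = -⅛)
w = -17/8 (w = (-⅛ - 1) - 1 = -9/8 - 1 = -17/8 ≈ -2.1250)
w⁴ = (-17/8)⁴ = 83521/4096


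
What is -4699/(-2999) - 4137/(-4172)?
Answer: 4573013/1787404 ≈ 2.5585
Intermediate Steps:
-4699/(-2999) - 4137/(-4172) = -4699*(-1/2999) - 4137*(-1/4172) = 4699/2999 + 591/596 = 4573013/1787404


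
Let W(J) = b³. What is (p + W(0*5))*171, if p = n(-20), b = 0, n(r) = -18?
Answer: -3078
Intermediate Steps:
p = -18
W(J) = 0 (W(J) = 0³ = 0)
(p + W(0*5))*171 = (-18 + 0)*171 = -18*171 = -3078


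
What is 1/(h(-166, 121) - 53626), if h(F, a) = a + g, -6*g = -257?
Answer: -6/320773 ≈ -1.8705e-5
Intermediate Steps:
g = 257/6 (g = -⅙*(-257) = 257/6 ≈ 42.833)
h(F, a) = 257/6 + a (h(F, a) = a + 257/6 = 257/6 + a)
1/(h(-166, 121) - 53626) = 1/((257/6 + 121) - 53626) = 1/(983/6 - 53626) = 1/(-320773/6) = -6/320773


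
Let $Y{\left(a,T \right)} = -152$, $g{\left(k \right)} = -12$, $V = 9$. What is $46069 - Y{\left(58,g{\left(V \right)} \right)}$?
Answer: $46221$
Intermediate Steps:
$46069 - Y{\left(58,g{\left(V \right)} \right)} = 46069 - -152 = 46069 + 152 = 46221$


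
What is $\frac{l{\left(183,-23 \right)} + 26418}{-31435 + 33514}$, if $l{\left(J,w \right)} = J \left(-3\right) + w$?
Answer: $\frac{25846}{2079} \approx 12.432$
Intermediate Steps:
$l{\left(J,w \right)} = w - 3 J$ ($l{\left(J,w \right)} = - 3 J + w = w - 3 J$)
$\frac{l{\left(183,-23 \right)} + 26418}{-31435 + 33514} = \frac{\left(-23 - 549\right) + 26418}{-31435 + 33514} = \frac{\left(-23 - 549\right) + 26418}{2079} = \left(-572 + 26418\right) \frac{1}{2079} = 25846 \cdot \frac{1}{2079} = \frac{25846}{2079}$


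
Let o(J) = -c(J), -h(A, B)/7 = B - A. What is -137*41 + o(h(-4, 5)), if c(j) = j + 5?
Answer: -5559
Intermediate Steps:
c(j) = 5 + j
h(A, B) = -7*B + 7*A (h(A, B) = -7*(B - A) = -7*B + 7*A)
o(J) = -5 - J (o(J) = -(5 + J) = -5 - J)
-137*41 + o(h(-4, 5)) = -137*41 + (-5 - (-7*5 + 7*(-4))) = -5617 + (-5 - (-35 - 28)) = -5617 + (-5 - 1*(-63)) = -5617 + (-5 + 63) = -5617 + 58 = -5559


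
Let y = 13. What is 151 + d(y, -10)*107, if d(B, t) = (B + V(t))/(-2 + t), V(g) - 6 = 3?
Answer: -271/6 ≈ -45.167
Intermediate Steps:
V(g) = 9 (V(g) = 6 + 3 = 9)
d(B, t) = (9 + B)/(-2 + t) (d(B, t) = (B + 9)/(-2 + t) = (9 + B)/(-2 + t))
151 + d(y, -10)*107 = 151 + ((9 + 13)/(-2 - 10))*107 = 151 + (22/(-12))*107 = 151 - 1/12*22*107 = 151 - 11/6*107 = 151 - 1177/6 = -271/6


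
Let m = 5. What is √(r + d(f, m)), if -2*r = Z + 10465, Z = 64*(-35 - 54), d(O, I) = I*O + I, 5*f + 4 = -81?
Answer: I*√9858/2 ≈ 49.644*I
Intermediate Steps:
f = -17 (f = -⅘ + (⅕)*(-81) = -⅘ - 81/5 = -17)
d(O, I) = I + I*O
Z = -5696 (Z = 64*(-89) = -5696)
r = -4769/2 (r = -(-5696 + 10465)/2 = -½*4769 = -4769/2 ≈ -2384.5)
√(r + d(f, m)) = √(-4769/2 + 5*(1 - 17)) = √(-4769/2 + 5*(-16)) = √(-4769/2 - 80) = √(-4929/2) = I*√9858/2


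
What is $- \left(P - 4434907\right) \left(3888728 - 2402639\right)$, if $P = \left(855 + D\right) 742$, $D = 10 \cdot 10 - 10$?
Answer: $5548635762813$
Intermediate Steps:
$D = 90$ ($D = 100 - 10 = 90$)
$P = 701190$ ($P = \left(855 + 90\right) 742 = 945 \cdot 742 = 701190$)
$- \left(P - 4434907\right) \left(3888728 - 2402639\right) = - \left(701190 - 4434907\right) \left(3888728 - 2402639\right) = - \left(-3733717\right) 1486089 = \left(-1\right) \left(-5548635762813\right) = 5548635762813$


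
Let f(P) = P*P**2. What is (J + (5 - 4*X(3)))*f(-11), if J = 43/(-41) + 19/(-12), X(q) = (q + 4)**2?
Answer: 126800377/492 ≈ 2.5772e+5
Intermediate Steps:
X(q) = (4 + q)**2
J = -1295/492 (J = 43*(-1/41) + 19*(-1/12) = -43/41 - 19/12 = -1295/492 ≈ -2.6321)
f(P) = P**3
(J + (5 - 4*X(3)))*f(-11) = (-1295/492 + (5 - 4*(4 + 3)**2))*(-11)**3 = (-1295/492 + (5 - 4*7**2))*(-1331) = (-1295/492 + (5 - 4*49))*(-1331) = (-1295/492 + (5 - 196))*(-1331) = (-1295/492 - 191)*(-1331) = -95267/492*(-1331) = 126800377/492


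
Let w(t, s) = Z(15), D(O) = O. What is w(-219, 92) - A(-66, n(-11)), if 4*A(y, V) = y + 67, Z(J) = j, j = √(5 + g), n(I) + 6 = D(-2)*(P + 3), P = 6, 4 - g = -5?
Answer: -¼ + √14 ≈ 3.4917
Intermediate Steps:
g = 9 (g = 4 - 1*(-5) = 4 + 5 = 9)
n(I) = -24 (n(I) = -6 - 2*(6 + 3) = -6 - 2*9 = -6 - 18 = -24)
j = √14 (j = √(5 + 9) = √14 ≈ 3.7417)
Z(J) = √14
A(y, V) = 67/4 + y/4 (A(y, V) = (y + 67)/4 = (67 + y)/4 = 67/4 + y/4)
w(t, s) = √14
w(-219, 92) - A(-66, n(-11)) = √14 - (67/4 + (¼)*(-66)) = √14 - (67/4 - 33/2) = √14 - 1*¼ = √14 - ¼ = -¼ + √14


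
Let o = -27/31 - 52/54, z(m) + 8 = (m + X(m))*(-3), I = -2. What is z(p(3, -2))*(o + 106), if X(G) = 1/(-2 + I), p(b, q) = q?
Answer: -435935/3348 ≈ -130.21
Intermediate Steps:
X(G) = -¼ (X(G) = 1/(-2 - 2) = 1/(-4) = -¼)
z(m) = -29/4 - 3*m (z(m) = -8 + (m - ¼)*(-3) = -8 + (-¼ + m)*(-3) = -8 + (¾ - 3*m) = -29/4 - 3*m)
o = -1535/837 (o = -27*1/31 - 52*1/54 = -27/31 - 26/27 = -1535/837 ≈ -1.8339)
z(p(3, -2))*(o + 106) = (-29/4 - 3*(-2))*(-1535/837 + 106) = (-29/4 + 6)*(87187/837) = -5/4*87187/837 = -435935/3348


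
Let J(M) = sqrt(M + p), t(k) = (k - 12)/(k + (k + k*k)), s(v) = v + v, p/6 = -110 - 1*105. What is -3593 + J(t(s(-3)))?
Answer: -3593 + I*sqrt(5163)/2 ≈ -3593.0 + 35.927*I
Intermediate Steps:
p = -1290 (p = 6*(-110 - 1*105) = 6*(-110 - 105) = 6*(-215) = -1290)
s(v) = 2*v
t(k) = (-12 + k)/(k**2 + 2*k) (t(k) = (-12 + k)/(k + (k + k**2)) = (-12 + k)/(k**2 + 2*k))
J(M) = sqrt(-1290 + M) (J(M) = sqrt(M - 1290) = sqrt(-1290 + M))
-3593 + J(t(s(-3))) = -3593 + sqrt(-1290 + (-12 + 2*(-3))/(((2*(-3)))*(2 + 2*(-3)))) = -3593 + sqrt(-1290 + (-12 - 6)/((-6)*(2 - 6))) = -3593 + sqrt(-1290 - 1/6*(-18)/(-4)) = -3593 + sqrt(-1290 - 1/6*(-1/4)*(-18)) = -3593 + sqrt(-1290 - 3/4) = -3593 + sqrt(-5163/4) = -3593 + I*sqrt(5163)/2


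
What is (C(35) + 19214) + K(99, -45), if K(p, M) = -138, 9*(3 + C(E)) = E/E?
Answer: 171658/9 ≈ 19073.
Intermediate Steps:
C(E) = -26/9 (C(E) = -3 + (E/E)/9 = -3 + (⅑)*1 = -3 + ⅑ = -26/9)
(C(35) + 19214) + K(99, -45) = (-26/9 + 19214) - 138 = 172900/9 - 138 = 171658/9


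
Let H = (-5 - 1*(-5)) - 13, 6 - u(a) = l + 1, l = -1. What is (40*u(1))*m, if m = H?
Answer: -3120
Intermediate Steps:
u(a) = 6 (u(a) = 6 - (-1 + 1) = 6 - 1*0 = 6 + 0 = 6)
H = -13 (H = (-5 + 5) - 13 = 0 - 13 = -13)
m = -13
(40*u(1))*m = (40*6)*(-13) = 240*(-13) = -3120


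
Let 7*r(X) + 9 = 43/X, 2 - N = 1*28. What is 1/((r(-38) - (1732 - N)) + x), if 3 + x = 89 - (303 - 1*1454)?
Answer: -38/19853 ≈ -0.0019141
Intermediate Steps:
N = -26 (N = 2 - 28 = -26)
r(X) = -9/7 + 43/(7*X) (r(X) = -9/7 + (43/X)/7 = -9/7 + 43/(7*X))
x = 1237 (x = -3 + (89 - (303 - 1*1454)) = -3 + (89 - (303 - 1454)) = -3 + (89 - 1*(-1151)) = -3 + (89 + 1151) = -3 + 1240 = 1237)
1/((r(-38) - (1732 - N)) + x) = 1/(((⅐)*(43 - 9*(-38))/(-38) - (1732 - 1*(-26))) + 1237) = 1/(((⅐)*(-1/38)*(43 + 342) - (1732 + 26)) + 1237) = 1/(((⅐)*(-1/38)*385 - 1*1758) + 1237) = 1/((-55/38 - 1758) + 1237) = 1/(-66859/38 + 1237) = 1/(-19853/38) = -38/19853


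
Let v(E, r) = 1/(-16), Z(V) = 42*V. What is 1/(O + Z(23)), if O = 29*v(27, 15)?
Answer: 16/15427 ≈ 0.0010371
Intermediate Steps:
v(E, r) = -1/16
O = -29/16 (O = 29*(-1/16) = -29/16 ≈ -1.8125)
1/(O + Z(23)) = 1/(-29/16 + 42*23) = 1/(-29/16 + 966) = 1/(15427/16) = 16/15427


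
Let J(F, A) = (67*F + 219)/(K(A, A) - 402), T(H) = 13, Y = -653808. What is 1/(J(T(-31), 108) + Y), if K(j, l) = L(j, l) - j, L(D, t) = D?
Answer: -201/131415953 ≈ -1.5295e-6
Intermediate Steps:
K(j, l) = 0 (K(j, l) = j - j = 0)
J(F, A) = -73/134 - F/6 (J(F, A) = (67*F + 219)/(0 - 402) = (219 + 67*F)/(-402) = (219 + 67*F)*(-1/402) = -73/134 - F/6)
1/(J(T(-31), 108) + Y) = 1/((-73/134 - ⅙*13) - 653808) = 1/((-73/134 - 13/6) - 653808) = 1/(-545/201 - 653808) = 1/(-131415953/201) = -201/131415953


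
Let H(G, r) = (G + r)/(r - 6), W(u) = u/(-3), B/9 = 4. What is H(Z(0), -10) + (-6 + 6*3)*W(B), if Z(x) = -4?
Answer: -1145/8 ≈ -143.13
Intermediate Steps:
B = 36 (B = 9*4 = 36)
W(u) = -u/3 (W(u) = u*(-1/3) = -u/3)
H(G, r) = (G + r)/(-6 + r)
H(Z(0), -10) + (-6 + 6*3)*W(B) = (-4 - 10)/(-6 - 10) + (-6 + 6*3)*(-1/3*36) = -14/(-16) + (-6 + 18)*(-12) = -1/16*(-14) + 12*(-12) = 7/8 - 144 = -1145/8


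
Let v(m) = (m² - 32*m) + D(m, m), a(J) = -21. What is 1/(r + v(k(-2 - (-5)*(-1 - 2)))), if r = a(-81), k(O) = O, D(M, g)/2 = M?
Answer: 1/778 ≈ 0.0012853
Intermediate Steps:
D(M, g) = 2*M
v(m) = m² - 30*m (v(m) = (m² - 32*m) + 2*m = m² - 30*m)
r = -21
1/(r + v(k(-2 - (-5)*(-1 - 2)))) = 1/(-21 + (-2 - (-5)*(-1 - 2))*(-30 + (-2 - (-5)*(-1 - 2)))) = 1/(-21 + (-2 - (-5)*(-3))*(-30 + (-2 - (-5)*(-3)))) = 1/(-21 + (-2 - 1*15)*(-30 + (-2 - 1*15))) = 1/(-21 + (-2 - 15)*(-30 + (-2 - 15))) = 1/(-21 - 17*(-30 - 17)) = 1/(-21 - 17*(-47)) = 1/(-21 + 799) = 1/778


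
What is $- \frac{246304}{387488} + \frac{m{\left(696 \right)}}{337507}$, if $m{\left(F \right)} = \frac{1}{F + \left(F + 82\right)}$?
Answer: $- \frac{3829144480537}{6024049715662} \approx -0.63564$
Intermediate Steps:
$m{\left(F \right)} = \frac{1}{82 + 2 F}$ ($m{\left(F \right)} = \frac{1}{F + \left(82 + F\right)} = \frac{1}{82 + 2 F}$)
$- \frac{246304}{387488} + \frac{m{\left(696 \right)}}{337507} = - \frac{246304}{387488} + \frac{\frac{1}{2} \frac{1}{41 + 696}}{337507} = \left(-246304\right) \frac{1}{387488} + \frac{1}{2 \cdot 737} \cdot \frac{1}{337507} = - \frac{7697}{12109} + \frac{1}{2} \cdot \frac{1}{737} \cdot \frac{1}{337507} = - \frac{7697}{12109} + \frac{1}{1474} \cdot \frac{1}{337507} = - \frac{7697}{12109} + \frac{1}{497485318} = - \frac{3829144480537}{6024049715662}$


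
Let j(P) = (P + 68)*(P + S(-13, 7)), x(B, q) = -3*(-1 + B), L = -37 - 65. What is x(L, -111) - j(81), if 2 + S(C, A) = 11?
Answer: -13101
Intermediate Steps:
L = -102
x(B, q) = 3 - 3*B
S(C, A) = 9 (S(C, A) = -2 + 11 = 9)
j(P) = (9 + P)*(68 + P) (j(P) = (P + 68)*(P + 9) = (68 + P)*(9 + P) = (9 + P)*(68 + P))
x(L, -111) - j(81) = (3 - 3*(-102)) - (612 + 81**2 + 77*81) = (3 + 306) - (612 + 6561 + 6237) = 309 - 1*13410 = 309 - 13410 = -13101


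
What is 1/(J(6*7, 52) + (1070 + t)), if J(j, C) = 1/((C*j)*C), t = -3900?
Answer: -113568/321397439 ≈ -0.00035336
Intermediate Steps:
J(j, C) = 1/(C²*j) (J(j, C) = 1/(j*C²) = 1/(C²*j))
1/(J(6*7, 52) + (1070 + t)) = 1/(1/(52²*((6*7))) + (1070 - 3900)) = 1/((1/2704)/42 - 2830) = 1/((1/2704)*(1/42) - 2830) = 1/(1/113568 - 2830) = 1/(-321397439/113568) = -113568/321397439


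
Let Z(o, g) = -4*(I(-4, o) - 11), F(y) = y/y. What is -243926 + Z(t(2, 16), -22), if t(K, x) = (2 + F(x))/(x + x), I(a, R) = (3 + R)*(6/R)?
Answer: -244674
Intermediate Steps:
F(y) = 1
I(a, R) = 6*(3 + R)/R
t(K, x) = 3/(2*x) (t(K, x) = (2 + 1)/(x + x) = 3/((2*x)) = 3*(1/(2*x)) = 3/(2*x))
Z(o, g) = 20 - 72/o (Z(o, g) = -4*((6 + 18/o) - 11) = -4*(-5 + 18/o) = 20 - 72/o)
-243926 + Z(t(2, 16), -22) = -243926 + (20 - 72/((3/2)/16)) = -243926 + (20 - 72/((3/2)*(1/16))) = -243926 + (20 - 72/3/32) = -243926 + (20 - 72*32/3) = -243926 + (20 - 768) = -243926 - 748 = -244674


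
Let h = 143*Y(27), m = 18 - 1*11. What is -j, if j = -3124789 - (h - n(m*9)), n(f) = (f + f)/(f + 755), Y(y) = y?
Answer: 1279617787/409 ≈ 3.1286e+6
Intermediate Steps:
m = 7 (m = 18 - 11 = 7)
n(f) = 2*f/(755 + f) (n(f) = (2*f)/(755 + f) = 2*f/(755 + f))
h = 3861 (h = 143*27 = 3861)
j = -1279617787/409 (j = -3124789 - (3861 - 2*7*9/(755 + 7*9)) = -3124789 - (3861 - 2*63/(755 + 63)) = -3124789 - (3861 - 2*63/818) = -3124789 - (3861 - 1*63/409) = -3124789 - (3861 - 63/409) = -3124789 - 1*1579086/409 = -3124789 - 1579086/409 = -1279617787/409 ≈ -3.1286e+6)
-j = -1*(-1279617787/409) = 1279617787/409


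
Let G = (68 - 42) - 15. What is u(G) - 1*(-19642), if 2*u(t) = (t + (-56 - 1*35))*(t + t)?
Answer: 18762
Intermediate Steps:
G = 11 (G = 26 - 15 = 11)
u(t) = t*(-91 + t) (u(t) = ((t + (-56 - 1*35))*(t + t))/2 = ((t + (-56 - 35))*(2*t))/2 = ((t - 91)*(2*t))/2 = ((-91 + t)*(2*t))/2 = (2*t*(-91 + t))/2 = t*(-91 + t))
u(G) - 1*(-19642) = 11*(-91 + 11) - 1*(-19642) = 11*(-80) + 19642 = -880 + 19642 = 18762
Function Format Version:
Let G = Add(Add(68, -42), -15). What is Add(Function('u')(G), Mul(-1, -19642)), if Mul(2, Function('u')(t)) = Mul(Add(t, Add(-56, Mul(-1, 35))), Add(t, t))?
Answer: 18762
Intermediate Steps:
G = 11 (G = Add(26, -15) = 11)
Function('u')(t) = Mul(t, Add(-91, t)) (Function('u')(t) = Mul(Rational(1, 2), Mul(Add(t, Add(-56, Mul(-1, 35))), Add(t, t))) = Mul(Rational(1, 2), Mul(Add(t, Add(-56, -35)), Mul(2, t))) = Mul(Rational(1, 2), Mul(Add(t, -91), Mul(2, t))) = Mul(Rational(1, 2), Mul(Add(-91, t), Mul(2, t))) = Mul(Rational(1, 2), Mul(2, t, Add(-91, t))) = Mul(t, Add(-91, t)))
Add(Function('u')(G), Mul(-1, -19642)) = Add(Mul(11, Add(-91, 11)), Mul(-1, -19642)) = Add(Mul(11, -80), 19642) = Add(-880, 19642) = 18762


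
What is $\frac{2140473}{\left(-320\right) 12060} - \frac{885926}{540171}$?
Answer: $- \frac{508354117787}{231625324800} \approx -2.1947$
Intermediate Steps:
$\frac{2140473}{\left(-320\right) 12060} - \frac{885926}{540171} = \frac{2140473}{-3859200} - \frac{885926}{540171} = 2140473 \left(- \frac{1}{3859200}\right) - \frac{885926}{540171} = - \frac{713491}{1286400} - \frac{885926}{540171} = - \frac{508354117787}{231625324800}$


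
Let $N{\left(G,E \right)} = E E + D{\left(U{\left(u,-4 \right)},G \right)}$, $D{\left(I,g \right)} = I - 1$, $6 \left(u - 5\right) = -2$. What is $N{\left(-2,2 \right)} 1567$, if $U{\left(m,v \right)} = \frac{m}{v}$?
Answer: $\frac{17237}{6} \approx 2872.8$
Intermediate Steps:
$u = \frac{14}{3}$ ($u = 5 + \frac{1}{6} \left(-2\right) = 5 - \frac{1}{3} = \frac{14}{3} \approx 4.6667$)
$D{\left(I,g \right)} = -1 + I$ ($D{\left(I,g \right)} = I - 1 = -1 + I$)
$N{\left(G,E \right)} = - \frac{13}{6} + E^{2}$ ($N{\left(G,E \right)} = E E + \left(-1 + \frac{14}{3 \left(-4\right)}\right) = E^{2} + \left(-1 + \frac{14}{3} \left(- \frac{1}{4}\right)\right) = E^{2} - \frac{13}{6} = - \frac{13}{6} + E^{2}$)
$N{\left(-2,2 \right)} 1567 = \left(- \frac{13}{6} + 2^{2}\right) 1567 = \left(- \frac{13}{6} + 4\right) 1567 = \frac{11}{6} \cdot 1567 = \frac{17237}{6}$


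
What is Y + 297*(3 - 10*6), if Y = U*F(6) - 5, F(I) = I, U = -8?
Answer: -16982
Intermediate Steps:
Y = -53 (Y = -8*6 - 5 = -48 - 5 = -53)
Y + 297*(3 - 10*6) = -53 + 297*(3 - 10*6) = -53 + 297*(3 - 60) = -53 + 297*(-57) = -53 - 16929 = -16982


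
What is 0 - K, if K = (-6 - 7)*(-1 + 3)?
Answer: 26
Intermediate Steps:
K = -26 (K = -13*2 = -26)
0 - K = 0 - 1*(-26) = 0 + 26 = 26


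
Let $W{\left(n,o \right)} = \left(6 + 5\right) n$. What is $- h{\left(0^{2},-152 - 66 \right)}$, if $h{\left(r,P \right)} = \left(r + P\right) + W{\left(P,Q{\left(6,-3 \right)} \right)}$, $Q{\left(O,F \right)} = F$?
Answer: $2616$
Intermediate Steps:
$W{\left(n,o \right)} = 11 n$
$h{\left(r,P \right)} = r + 12 P$ ($h{\left(r,P \right)} = \left(r + P\right) + 11 P = \left(P + r\right) + 11 P = r + 12 P$)
$- h{\left(0^{2},-152 - 66 \right)} = - (0^{2} + 12 \left(-152 - 66\right)) = - (0 + 12 \left(-152 - 66\right)) = - (0 + 12 \left(-218\right)) = - (0 - 2616) = \left(-1\right) \left(-2616\right) = 2616$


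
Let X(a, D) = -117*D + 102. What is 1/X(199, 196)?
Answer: -1/22830 ≈ -4.3802e-5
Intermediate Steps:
X(a, D) = 102 - 117*D
1/X(199, 196) = 1/(102 - 117*196) = 1/(102 - 22932) = 1/(-22830) = -1/22830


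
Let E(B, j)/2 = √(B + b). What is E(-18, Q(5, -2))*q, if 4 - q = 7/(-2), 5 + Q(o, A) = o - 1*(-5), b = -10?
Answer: 30*I*√7 ≈ 79.373*I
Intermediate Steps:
Q(o, A) = o (Q(o, A) = -5 + (o - 1*(-5)) = -5 + (o + 5) = -5 + (5 + o) = o)
E(B, j) = 2*√(-10 + B) (E(B, j) = 2*√(B - 10) = 2*√(-10 + B))
q = 15/2 (q = 4 - 7/(-2) = 4 - (-1)*7/2 = 4 - 1*(-7/2) = 4 + 7/2 = 15/2 ≈ 7.5000)
E(-18, Q(5, -2))*q = (2*√(-10 - 18))*(15/2) = (2*√(-28))*(15/2) = (2*(2*I*√7))*(15/2) = (4*I*√7)*(15/2) = 30*I*√7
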